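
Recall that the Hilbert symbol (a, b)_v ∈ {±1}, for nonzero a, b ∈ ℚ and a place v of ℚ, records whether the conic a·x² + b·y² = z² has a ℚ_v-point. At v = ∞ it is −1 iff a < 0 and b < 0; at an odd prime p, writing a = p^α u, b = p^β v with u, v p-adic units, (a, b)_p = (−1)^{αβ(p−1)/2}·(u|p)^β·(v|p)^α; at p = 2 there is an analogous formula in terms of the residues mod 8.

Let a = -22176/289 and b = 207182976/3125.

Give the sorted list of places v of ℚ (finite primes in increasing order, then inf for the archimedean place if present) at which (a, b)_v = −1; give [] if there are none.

Mod squares: a ≡ -154, b ≡ 2730. Check v ∈ {∞, 2, 3, 5, 7, 11, 13, 17}.
v=17: a=17^-2·(≡9), b=17^0·(≡12) mod 17; (9|17)=+1, (12|17)=-1; (−1)^{-2·0·8}·(+1)^0·(-1)^-2 = +1.
v=3: a=3^2·(≡2), b=3^1·(≡1) mod 3; (2|3)=-1, (1|3)=+1; (−1)^{2·1·1}·(-1)^1·(+1)^2 = -1.
v=13: a=13^0·(≡5), b=13^1·(≡2) mod 13; (5|13)=-1, (2|13)=-1; (−1)^{0·1·6}·(-1)^1·(-1)^0 = -1.
v=∞: -154 < 0 and 2730 > 0  ⇒  (a,b)_∞ = +1.
v=5: a=5^0·(≡1), b=5^-5·(≡1) mod 5; (1|5)=+1, (1|5)=+1; (−1)^{0·-5·2}·(+1)^-5·(+1)^0 = +1.
v=11: a=11^1·(≡10), b=11^2·(≡7) mod 11; (10|11)=-1, (7|11)=-1; (−1)^{1·2·5}·(-1)^2·(-1)^1 = -1.
v=7: a=7^1·(≡5), b=7^3·(≡3) mod 7; (5|7)=-1, (3|7)=-1; (−1)^{1·3·3}·(-1)^3·(-1)^1 = -1.
v=2: v_2(a)=5, v_2(b)=7; units ≡ 3, 5 (mod 8); ε·ε+αω+βω = 1·0+5·1+7·1 ≡ 0  ⇒  (a,b)_2 = +1.
Ram(-154, 2730) = {3, 7, 11, 13}; no ℚ_3-point on the conic.

[3, 7, 11, 13]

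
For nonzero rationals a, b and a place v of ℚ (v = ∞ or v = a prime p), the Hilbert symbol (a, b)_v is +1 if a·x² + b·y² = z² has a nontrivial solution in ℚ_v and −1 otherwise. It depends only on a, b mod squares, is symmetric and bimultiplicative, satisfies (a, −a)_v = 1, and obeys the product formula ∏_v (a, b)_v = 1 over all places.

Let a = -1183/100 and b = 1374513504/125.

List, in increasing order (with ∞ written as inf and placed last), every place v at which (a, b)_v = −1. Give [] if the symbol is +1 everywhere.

[3, 5, 13, 19]

(a, b) ≡ (-7, 51870) mod (ℚ^×)²; places V = {2, 3, 5, 7, 13, 19, ∞}.
(a,b)_5: α=-2, u≡3; β=-3, v≡4 (mod 5); (3|5)=-1, (4|5)=+1; sign (−1)^0·-1^-3·+1^-2 = -1.
(a,b)_7: α=1, u≡3; β=3, v≡4 (mod 7); (3|7)=-1, (4|7)=+1; sign (−1)^1·-1^3·+1^1 = +1.
(a,b)_13: α=2, u≡5; β=3, v≡9 (mod 13); (5|13)=-1, (9|13)=+1; sign (−1)^0·-1^3·+1^2 = -1.
(a,b)_3: α=0, u≡2; β=1, v≡1 (mod 3); (2|3)=-1, (1|3)=+1; sign (−1)^0·-1^1·+1^0 = -1.
(a,b)_∞: sgn(-7)=−, sgn(51870)=+, so +1.
(a,b)_2: α=-2, β=5; u≡1, v≡7 (mod 8); ε(u)ε(v)=0·1, αω(v)=-2·0, βω(u)=5·0; sum ≡ 0  ⇒  +1.
(a,b)_19: α=0, u≡18; β=1, v≡8 (mod 19); (18|19)=-1, (8|19)=-1; sign (−1)^0·-1^1·-1^0 = -1.
(-7, 51870 / ℚ) ramifies at {3, 5, 13, 19}: a division algebra.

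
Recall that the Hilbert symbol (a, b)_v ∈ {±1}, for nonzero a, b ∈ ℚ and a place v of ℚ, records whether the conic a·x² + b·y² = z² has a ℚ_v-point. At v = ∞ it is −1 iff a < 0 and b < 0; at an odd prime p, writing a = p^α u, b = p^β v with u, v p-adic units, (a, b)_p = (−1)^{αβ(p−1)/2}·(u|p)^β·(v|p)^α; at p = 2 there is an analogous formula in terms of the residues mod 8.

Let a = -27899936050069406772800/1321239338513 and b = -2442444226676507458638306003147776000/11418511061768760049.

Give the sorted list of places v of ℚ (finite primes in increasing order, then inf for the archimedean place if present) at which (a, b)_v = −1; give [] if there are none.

[19, inf]

(a, b) ≡ (-18241, -5510) mod (ℚ^×)²; places V = {2, 5, 13, 17, 19, 23, 29, 31, 37, ∞}.
(a,b)_17: α=-3, u≡1; β=-4, v≡8 (mod 17); (1|17)=+1, (8|17)=+1; sign (−1)^0·+1^-4·+1^-3 = +1.
(a,b)_29: α=3, u≡20; β=5, v≡25 (mod 29); (20|29)=+1, (25|29)=+1; sign (−1)^0·+1^5·+1^3 = +1.
(a,b)_2: α=6, β=13; u≡7, v≡5 (mod 8); ε(u)ε(v)=1·0, αω(v)=6·1, βω(u)=13·0; sum ≡ 0  ⇒  +1.
(a,b)_19: α=2, u≡13; β=3, v≡2 (mod 19); (13|19)=-1, (2|19)=-1; sign (−1)^0·-1^3·-1^2 = -1.
(a,b)_31: α=-2, u≡19; β=-4, v≡25 (mod 31); (19|31)=+1, (25|31)=+1; sign (−1)^0·+1^-4·+1^-2 = +1.
(a,b)_13: α=4, u≡7; β=6, v≡5 (mod 13); (7|13)=-1, (5|13)=-1; sign (−1)^0·-1^6·-1^4 = +1.
(a,b)_23: α=-4, u≡15; β=-6, v≡5 (mod 23); (15|23)=-1, (5|23)=-1; sign (−1)^0·-1^-6·-1^-4 = +1.
(a,b)_37: α=5, u≡16; β=8, v≡27 (mod 37); (16|37)=+1, (27|37)=+1; sign (−1)^0·+1^8·+1^5 = +1.
(a,b)_∞: sgn(-18241)=−, sgn(-5510)=−, so -1.
(a,b)_5: α=2, u≡1; β=3, v≡3 (mod 5); (1|5)=+1, (3|5)=-1; sign (−1)^0·+1^3·-1^2 = +1.
|Ram(-18241, -5510)| = 2, even; anisotropic at {19, ∞}.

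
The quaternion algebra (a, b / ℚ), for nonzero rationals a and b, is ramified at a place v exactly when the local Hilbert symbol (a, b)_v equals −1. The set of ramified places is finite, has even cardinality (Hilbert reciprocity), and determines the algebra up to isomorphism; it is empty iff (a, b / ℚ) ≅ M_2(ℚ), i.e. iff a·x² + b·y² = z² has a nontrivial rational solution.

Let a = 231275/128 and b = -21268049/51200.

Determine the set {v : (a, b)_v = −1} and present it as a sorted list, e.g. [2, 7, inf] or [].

[11, 19]

Mod squares: a ≡ 22, b ≡ -418. Check v ∈ {∞, 2, 5, 11, 19, 29}.
v=∞: 22 > 0 and -418 < 0  ⇒  (a,b)_∞ = +1.
v=11: a=11^1·(≡10), b=11^3·(≡8) mod 11; (10|11)=-1, (8|11)=-1; (−1)^{1·3·5}·(-1)^3·(-1)^1 = -1.
v=19: a=19^0·(≡10), b=19^1·(≡1) mod 19; (10|19)=-1, (1|19)=+1; (−1)^{0·1·9}·(-1)^1·(+1)^0 = -1.
v=5: a=5^2·(≡2), b=5^-2·(≡2) mod 5; (2|5)=-1, (2|5)=-1; (−1)^{2·-2·2}·(-1)^-2·(-1)^2 = +1.
v=2: v_2(a)=-7, v_2(b)=-11; units ≡ 3, 7 (mod 8); ε·ε+αω+βω = 1·1+-7·0+-11·1 ≡ 0  ⇒  (a,b)_2 = +1.
v=29: a=29^2·(≡6), b=29^2·(≡27) mod 29; (6|29)=+1, (27|29)=-1; (−1)^{2·2·14}·(+1)^2·(-1)^2 = +1.
Ram(22, -418) = {11, 19}; no ℚ_11-point on the conic.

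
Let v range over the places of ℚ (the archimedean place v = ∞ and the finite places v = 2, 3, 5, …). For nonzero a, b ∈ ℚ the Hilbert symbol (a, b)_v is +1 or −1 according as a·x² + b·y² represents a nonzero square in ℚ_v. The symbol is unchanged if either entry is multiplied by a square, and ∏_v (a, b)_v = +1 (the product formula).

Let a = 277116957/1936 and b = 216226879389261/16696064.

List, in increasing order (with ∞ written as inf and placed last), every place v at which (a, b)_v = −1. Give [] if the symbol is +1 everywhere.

Mod squares: a ≡ 13, b ≡ 8151. Check v ∈ {∞, 2, 3, 7, 11, 13, 19}.
v=13: a=13^1·(≡9), b=13^3·(≡1) mod 13; (9|13)=+1, (1|13)=+1; (−1)^{1·3·6}·(+1)^3·(+1)^1 = +1.
v=∞: 13 > 0 and 8151 > 0  ⇒  (a,b)_∞ = +1.
v=19: a=19^2·(≡10), b=19^3·(≡17) mod 19; (10|19)=-1, (17|19)=+1; (−1)^{2·3·9}·(-1)^3·(+1)^2 = -1.
v=7: a=7^0·(≡3), b=7^-2·(≡5) mod 7; (3|7)=-1, (5|7)=-1; (−1)^{0·-2·3}·(-1)^-2·(-1)^0 = +1.
v=2: v_2(a)=-4, v_2(b)=-8; units ≡ 5, 7 (mod 8); ε·ε+αω+βω = 0·1+-4·0+-8·1 ≡ 0  ⇒  (a,b)_2 = +1.
v=11: a=11^-2·(≡8), b=11^-3·(≡1) mod 11; (8|11)=-1, (1|11)=+1; (−1)^{-2·-3·5}·(-1)^-3·(+1)^-2 = -1.
v=3: a=3^10·(≡1), b=3^15·(≡2) mod 3; (1|3)=+1, (2|3)=-1; (−1)^{10·15·1}·(+1)^15·(-1)^10 = +1.
(13, 8151 / ℚ) ramifies at {11, 19}: a division algebra.

[11, 19]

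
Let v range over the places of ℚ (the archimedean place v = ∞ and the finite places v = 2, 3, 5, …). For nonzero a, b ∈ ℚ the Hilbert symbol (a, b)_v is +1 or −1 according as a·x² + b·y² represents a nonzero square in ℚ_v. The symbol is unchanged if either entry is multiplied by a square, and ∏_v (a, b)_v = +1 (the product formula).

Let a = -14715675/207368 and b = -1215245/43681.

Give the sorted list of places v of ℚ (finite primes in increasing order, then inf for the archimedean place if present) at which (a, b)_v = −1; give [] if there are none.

(a, b) ≡ (-86, -5) mod (ℚ^×)²; places V = {2, 3, 5, 7, 11, 13, 17, 19, 23, 29, 43, ∞}.
(a,b)_23: α=-2, u≡1; β=0, v≡13 (mod 23); (1|23)=+1, (13|23)=+1; sign (−1)^0·+1^0·+1^-2 = +1.
(a,b)_3: α=4, u≡1; β=0, v≡1 (mod 3); (1|3)=+1, (1|3)=+1; sign (−1)^0·+1^0·+1^4 = +1.
(a,b)_5: α=2, u≡1; β=1, v≡1 (mod 5); (1|5)=+1, (1|5)=+1; sign (−1)^0·+1^1·+1^2 = +1.
(a,b)_17: α=0, u≡9; β=2, v≡12 (mod 17); (9|17)=+1, (12|17)=-1; sign (−1)^0·+1^2·-1^0 = +1.
(a,b)_∞: sgn(-86)=−, sgn(-5)=−, so -1.
(a,b)_13: α=2, u≡5; β=0, v≡8 (mod 13); (5|13)=-1, (8|13)=-1; sign (−1)^0·-1^0·-1^2 = +1.
(a,b)_7: α=-2, u≡3; β=0, v≡4 (mod 7); (3|7)=-1, (4|7)=+1; sign (−1)^0·-1^0·+1^-2 = +1.
(a,b)_2: α=-3, β=0; u≡5, v≡3 (mod 8); ε(u)ε(v)=0·1, αω(v)=-3·1, βω(u)=0·1; sum ≡ 1  ⇒  -1.
(a,b)_11: α=0, u≡10; β=-2, v≡10 (mod 11); (10|11)=-1, (10|11)=-1; sign (−1)^0·-1^-2·-1^0 = +1.
(a,b)_43: α=1, u≡24; β=0, v≡40 (mod 43); (24|43)=+1, (40|43)=+1; sign (−1)^0·+1^0·+1^1 = +1.
(a,b)_29: α=0, u≡16; β=2, v≡9 (mod 29); (16|29)=+1, (9|29)=+1; sign (−1)^0·+1^2·+1^0 = +1.
(a,b)_19: α=0, u≡17; β=-2, v≡2 (mod 19); (17|19)=+1, (2|19)=-1; sign (−1)^0·+1^-2·-1^0 = +1.
(-86, -5 / ℚ) ramifies at {2, ∞}: a division algebra.

[2, inf]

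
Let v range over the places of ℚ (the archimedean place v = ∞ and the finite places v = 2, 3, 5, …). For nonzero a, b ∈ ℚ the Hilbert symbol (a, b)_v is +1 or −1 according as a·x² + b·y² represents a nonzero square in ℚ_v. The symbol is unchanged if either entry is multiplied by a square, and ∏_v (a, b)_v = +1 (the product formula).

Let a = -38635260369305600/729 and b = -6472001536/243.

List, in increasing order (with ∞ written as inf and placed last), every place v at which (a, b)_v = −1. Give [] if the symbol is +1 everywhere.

[41, inf]

Mod squares: a ≡ -14, b ≡ -3198. Check v ∈ {∞, 2, 3, 5, 7, 11, 13, 41}.
v=13: a=13^2·(≡12), b=13^1·(≡10) mod 13; (12|13)=+1, (10|13)=+1; (−1)^{2·1·6}·(+1)^1·(+1)^2 = +1.
v=5: a=5^2·(≡4), b=5^0·(≡3) mod 5; (4|5)=+1, (3|5)=-1; (−1)^{2·0·2}·(+1)^0·(-1)^2 = +1.
v=∞: -14 < 0 and -3198 < 0  ⇒  (a,b)_∞ = -1.
v=41: a=41^2·(≡6), b=41^1·(≡2) mod 41; (6|41)=-1, (2|41)=+1; (−1)^{2·1·20}·(-1)^1·(+1)^2 = -1.
v=7: a=7^3·(≡3), b=7^2·(≡4) mod 7; (3|7)=-1, (4|7)=+1; (−1)^{3·2·3}·(-1)^2·(+1)^3 = +1.
v=11: a=11^2·(≡2), b=11^2·(≡5) mod 11; (2|11)=-1, (5|11)=+1; (−1)^{2·2·5}·(-1)^2·(+1)^2 = +1.
v=2: v_2(a)=17, v_2(b)=11; units ≡ 1, 1 (mod 8); ε·ε+αω+βω = 0·0+17·0+11·0 ≡ 0  ⇒  (a,b)_2 = +1.
v=3: a=3^-6·(≡1), b=3^-5·(≡2) mod 3; (1|3)=+1, (2|3)=-1; (−1)^{-6·-5·1}·(+1)^-5·(-1)^-6 = +1.
(-14, -3198 / ℚ) ramifies at {41, ∞}: a division algebra.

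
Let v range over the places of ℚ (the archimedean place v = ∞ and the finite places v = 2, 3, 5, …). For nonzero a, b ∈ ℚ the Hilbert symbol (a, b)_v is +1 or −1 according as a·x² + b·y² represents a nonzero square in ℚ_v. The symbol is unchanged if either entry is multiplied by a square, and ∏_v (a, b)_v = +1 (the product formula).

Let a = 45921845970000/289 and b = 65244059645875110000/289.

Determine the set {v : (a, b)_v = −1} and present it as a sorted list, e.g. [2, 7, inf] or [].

(a, b) ≡ (128557, 182649028991) mod (ℚ^×)²; places V = {2, 3, 5, 7, 11, 13, 17, 19, 29, 31, 37, 43, 47, ∞}.
(a,b)_2: α=4, β=4; u≡5, v≡7 (mod 8); ε(u)ε(v)=0·1, αω(v)=4·0, βω(u)=4·1; sum ≡ 0  ⇒  +1.
(a,b)_11: α=1, u≡3; β=1, v≡9 (mod 11); (3|11)=+1, (9|11)=+1; sign (−1)^1·+1^1·+1^1 = -1.
(a,b)_37: α=0, u≡15; β=1, v≡6 (mod 37); (15|37)=-1, (6|37)=-1; sign (−1)^0·-1^1·-1^0 = -1.
(a,b)_5: α=4, u≡3; β=4, v≡4 (mod 5); (3|5)=-1, (4|5)=+1; sign (−1)^0·-1^4·+1^4 = +1.
(a,b)_47: α=0, u≡8; β=1, v≡17 (mod 47); (8|47)=+1, (17|47)=+1; sign (−1)^0·+1^1·+1^0 = +1.
(a,b)_3: α=6, u≡1; β=6, v≡2 (mod 3); (1|3)=+1, (2|3)=-1; sign (−1)^0·+1^6·-1^6 = +1.
(a,b)_13: α=1, u≡12; β=1, v≡7 (mod 13); (12|13)=+1, (7|13)=-1; sign (−1)^0·+1^1·-1^1 = -1.
(a,b)_19: α=0, u≡14; β=1, v≡16 (mod 19); (14|19)=-1, (16|19)=+1; sign (−1)^0·-1^1·+1^0 = -1.
(a,b)_31: α=1, u≡23; β=1, v≡15 (mod 31); (23|31)=-1, (15|31)=-1; sign (−1)^1·-1^1·-1^1 = -1.
(a,b)_29: α=1, u≡24; β=1, v≡25 (mod 29); (24|29)=+1, (25|29)=+1; sign (−1)^0·+1^1·+1^1 = +1.
(a,b)_43: α=0, u≡32; β=1, v≡28 (mod 43); (32|43)=-1, (28|43)=-1; sign (−1)^0·-1^1·-1^0 = -1.
(a,b)_∞: sgn(128557)=+, sgn(182649028991)=+, so +1.
(a,b)_7: α=2, u≡4; β=2, v≡4 (mod 7); (4|7)=+1, (4|7)=+1; sign (−1)^0·+1^2·+1^2 = +1.
(a,b)_17: α=-2, u≡14; β=-2, v≡2 (mod 17); (14|17)=-1, (2|17)=+1; sign (−1)^0·-1^-2·+1^-2 = +1.
Ram(128557, 182649028991) = {11, 13, 19, 31, 37, 43}; no ℚ_11-point on the conic.

[11, 13, 19, 31, 37, 43]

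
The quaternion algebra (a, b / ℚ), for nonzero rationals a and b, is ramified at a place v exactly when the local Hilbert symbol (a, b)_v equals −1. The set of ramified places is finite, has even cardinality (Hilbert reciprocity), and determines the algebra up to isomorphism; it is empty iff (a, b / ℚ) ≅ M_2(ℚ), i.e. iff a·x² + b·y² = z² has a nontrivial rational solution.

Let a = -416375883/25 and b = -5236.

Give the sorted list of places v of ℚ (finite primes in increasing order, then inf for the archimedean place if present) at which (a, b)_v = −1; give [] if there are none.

Mod squares: a ≡ -3, b ≡ -1309. Check v ∈ {∞, 2, 3, 5, 7, 11, 17}.
v=7: a=7^2·(≡2), b=7^1·(≡1) mod 7; (2|7)=+1, (1|7)=+1; (−1)^{2·1·3}·(+1)^1·(+1)^2 = +1.
v=3: a=3^5·(≡2), b=3^0·(≡2) mod 3; (2|3)=-1, (2|3)=-1; (−1)^{5·0·1}·(-1)^0·(-1)^5 = -1.
v=2: v_2(a)=0, v_2(b)=2; units ≡ 5, 3 (mod 8); ε·ε+αω+βω = 0·1+0·1+2·1 ≡ 0  ⇒  (a,b)_2 = +1.
v=5: a=5^-2·(≡2), b=5^0·(≡4) mod 5; (2|5)=-1, (4|5)=+1; (−1)^{-2·0·2}·(-1)^0·(+1)^-2 = +1.
v=17: a=17^2·(≡11), b=17^1·(≡15) mod 17; (11|17)=-1, (15|17)=+1; (−1)^{2·1·8}·(-1)^1·(+1)^2 = -1.
v=∞: -3 < 0 and -1309 < 0  ⇒  (a,b)_∞ = -1.
v=11: a=11^2·(≡6), b=11^1·(≡8) mod 11; (6|11)=-1, (8|11)=-1; (−1)^{2·1·5}·(-1)^1·(-1)^2 = -1.
|Ram(-3, -1309)| = 4, even; anisotropic at {3, 11, 17, ∞}.

[3, 11, 17, inf]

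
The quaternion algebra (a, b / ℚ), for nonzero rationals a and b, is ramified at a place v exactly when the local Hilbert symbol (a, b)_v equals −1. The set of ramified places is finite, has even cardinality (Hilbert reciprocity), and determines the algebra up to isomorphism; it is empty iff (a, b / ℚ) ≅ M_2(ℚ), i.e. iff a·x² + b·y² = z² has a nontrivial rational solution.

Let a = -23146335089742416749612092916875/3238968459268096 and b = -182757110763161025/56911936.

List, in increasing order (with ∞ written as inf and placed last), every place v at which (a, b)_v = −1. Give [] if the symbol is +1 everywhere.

[7, 13, 37, inf]

(a, b) ≡ (-1443, -609) mod (ℚ^×)²; places V = {2, 3, 5, 7, 13, 23, 29, 37, 41, ∞}.
(a,b)_13: α=3, u≡6; β=2, v≡6 (mod 13); (6|13)=-1, (6|13)=-1; sign (−1)^0·-1^2·-1^3 = -1.
(a,b)_29: α=2, u≡6; β=1, v≡10 (mod 29); (6|29)=+1, (10|29)=-1; sign (−1)^0·+1^1·-1^2 = +1.
(a,b)_2: α=-12, β=-6; u≡5, v≡7 (mod 8); ε(u)ε(v)=0·1, αω(v)=-12·0, βω(u)=-6·1; sum ≡ 0  ⇒  +1.
(a,b)_5: α=4, u≡3; β=2, v≡4 (mod 5); (3|5)=-1, (4|5)=+1; sign (−1)^0·-1^2·+1^4 = +1.
(a,b)_∞: sgn(-1443)=−, sgn(-609)=−, so -1.
(a,b)_3: α=5, u≡2; β=3, v≡1 (mod 3); (2|3)=-1, (1|3)=+1; sign (−1)^1·-1^3·+1^5 = +1.
(a,b)_23: α=-4, u≡1; β=-2, v≡12 (mod 23); (1|23)=+1, (12|23)=+1; sign (−1)^0·+1^-2·+1^-4 = +1.
(a,b)_41: α=-4, u≡37; β=-2, v≡27 (mod 41); (37|41)=+1, (27|41)=-1; sign (−1)^0·+1^-2·-1^-4 = +1.
(a,b)_37: α=3, u≡35; β=2, v≡2 (mod 37); (35|37)=-1, (2|37)=-1; sign (−1)^0·-1^2·-1^3 = -1.
(a,b)_7: α=18, u≡5; β=9, v≡4 (mod 7); (5|7)=-1, (4|7)=+1; sign (−1)^0·-1^9·+1^18 = -1.
|Ram(-1443, -609)| = 4, even; anisotropic at {7, 13, 37, ∞}.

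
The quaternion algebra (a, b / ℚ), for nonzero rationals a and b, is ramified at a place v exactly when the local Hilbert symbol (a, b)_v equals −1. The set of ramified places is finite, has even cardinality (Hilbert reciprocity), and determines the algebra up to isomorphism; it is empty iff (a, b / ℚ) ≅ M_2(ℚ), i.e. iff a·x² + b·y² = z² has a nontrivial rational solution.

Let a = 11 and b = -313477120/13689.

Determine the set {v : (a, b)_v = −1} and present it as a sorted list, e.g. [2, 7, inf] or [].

(a, b) ≡ (11, -2530) mod (ℚ^×)²; places V = {2, 3, 5, 11, 13, 23, ∞}.
(a,b)_∞: sgn(11)=+, sgn(-2530)=−, so +1.
(a,b)_2: α=0, β=11; u≡3, v≡7 (mod 8); ε(u)ε(v)=1·1, αω(v)=0·0, βω(u)=11·1; sum ≡ 0  ⇒  +1.
(a,b)_5: α=0, u≡1; β=1, v≡4 (mod 5); (1|5)=+1, (4|5)=+1; sign (−1)^0·+1^1·+1^0 = +1.
(a,b)_23: α=0, u≡11; β=1, v≡21 (mod 23); (11|23)=-1, (21|23)=-1; sign (−1)^0·-1^1·-1^0 = -1.
(a,b)_11: α=1, u≡1; β=3, v≡9 (mod 11); (1|11)=+1, (9|11)=+1; sign (−1)^1·+1^3·+1^1 = -1.
(a,b)_13: α=0, u≡11; β=-2, v≡6 (mod 13); (11|13)=-1, (6|13)=-1; sign (−1)^0·-1^-2·-1^0 = +1.
(a,b)_3: α=0, u≡2; β=-4, v≡2 (mod 3); (2|3)=-1, (2|3)=-1; sign (−1)^0·-1^-4·-1^0 = +1.
(11, -2530 / ℚ) ramifies at {11, 23}: a division algebra.

[11, 23]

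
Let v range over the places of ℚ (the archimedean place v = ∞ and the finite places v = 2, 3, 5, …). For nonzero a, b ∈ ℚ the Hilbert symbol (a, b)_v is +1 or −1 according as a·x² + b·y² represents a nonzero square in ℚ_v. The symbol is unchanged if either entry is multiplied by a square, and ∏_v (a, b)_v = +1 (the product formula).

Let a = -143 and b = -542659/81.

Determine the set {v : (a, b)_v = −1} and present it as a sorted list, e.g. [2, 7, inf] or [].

Mod squares: a ≡ -143, b ≡ -19. Check v ∈ {∞, 2, 3, 11, 13, 19}.
v=2: v_2(a)=0, v_2(b)=0; units ≡ 1, 5 (mod 8); ε·ε+αω+βω = 0·0+0·1+0·0 ≡ 0  ⇒  (a,b)_2 = +1.
v=11: a=11^1·(≡9), b=11^0·(≡1) mod 11; (9|11)=+1, (1|11)=+1; (−1)^{1·0·5}·(+1)^0·(+1)^1 = +1.
v=∞: -143 < 0 and -19 < 0  ⇒  (a,b)_∞ = -1.
v=3: a=3^0·(≡1), b=3^-4·(≡2) mod 3; (1|3)=+1, (2|3)=-1; (−1)^{0·-4·1}·(+1)^-4·(-1)^0 = +1.
v=19: a=19^0·(≡9), b=19^1·(≡3) mod 19; (9|19)=+1, (3|19)=-1; (−1)^{0·1·9}·(+1)^1·(-1)^0 = +1.
v=13: a=13^1·(≡2), b=13^4·(≡11) mod 13; (2|13)=-1, (11|13)=-1; (−1)^{1·4·6}·(-1)^4·(-1)^1 = -1.
(-143, -19 / ℚ) ramifies at {13, ∞}: a division algebra.

[13, inf]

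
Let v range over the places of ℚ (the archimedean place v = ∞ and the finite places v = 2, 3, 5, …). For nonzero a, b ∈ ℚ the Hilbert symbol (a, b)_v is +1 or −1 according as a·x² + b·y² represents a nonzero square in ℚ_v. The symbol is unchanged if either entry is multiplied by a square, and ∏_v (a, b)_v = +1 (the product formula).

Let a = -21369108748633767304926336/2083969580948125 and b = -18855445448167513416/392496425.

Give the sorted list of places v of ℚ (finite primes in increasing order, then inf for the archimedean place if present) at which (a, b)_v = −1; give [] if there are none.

Mod squares: a ≡ -858, b ≡ -1122. Check v ∈ {∞, 2, 3, 5, 7, 11, 13, 17, 23, 31}.
v=7: a=7^0·(≡5), b=7^2·(≡3) mod 7; (5|7)=-1, (3|7)=-1; (−1)^{0·2·3}·(-1)^2·(-1)^0 = +1.
v=2: v_2(a)=7, v_2(b)=3; units ≡ 3, 7 (mod 8); ε·ε+αω+βω = 1·1+7·0+3·1 ≡ 0  ⇒  (a,b)_2 = +1.
v=5: a=5^-4·(≡2), b=5^-2·(≡2) mod 5; (2|5)=-1, (2|5)=-1; (−1)^{-4·-2·2}·(-1)^-2·(-1)^-4 = +1.
v=∞: -858 < 0 and -1122 < 0  ⇒  (a,b)_∞ = -1.
v=23: a=23^6·(≡9), b=23^4·(≡21) mod 23; (9|23)=+1, (21|23)=-1; (−1)^{6·4·11}·(+1)^4·(-1)^6 = +1.
v=3: a=3^25·(≡2), b=3^17·(≡1) mod 3; (2|3)=-1, (1|3)=+1; (−1)^{25·17·1}·(-1)^17·(+1)^25 = +1.
v=31: a=31^-6·(≡19), b=31^-4·(≡5) mod 31; (19|31)=+1, (5|31)=+1; (−1)^{-6·-4·15}·(+1)^-4·(+1)^-6 = +1.
v=11: a=11^3·(≡2), b=11^3·(≡7) mod 11; (2|11)=-1, (7|11)=-1; (−1)^{3·3·5}·(-1)^3·(-1)^3 = -1.
v=13: a=13^-1·(≡3), b=13^0·(≡9) mod 13; (3|13)=+1, (9|13)=+1; (−1)^{-1·0·6}·(+1)^0·(+1)^-1 = +1.
v=17: a=17^-2·(≡13), b=17^-1·(≡4) mod 17; (13|17)=+1, (4|17)=+1; (−1)^{-2·-1·8}·(+1)^-1·(+1)^-2 = +1.
|Ram(-858, -1122)| = 2, even; anisotropic at {11, ∞}.

[11, inf]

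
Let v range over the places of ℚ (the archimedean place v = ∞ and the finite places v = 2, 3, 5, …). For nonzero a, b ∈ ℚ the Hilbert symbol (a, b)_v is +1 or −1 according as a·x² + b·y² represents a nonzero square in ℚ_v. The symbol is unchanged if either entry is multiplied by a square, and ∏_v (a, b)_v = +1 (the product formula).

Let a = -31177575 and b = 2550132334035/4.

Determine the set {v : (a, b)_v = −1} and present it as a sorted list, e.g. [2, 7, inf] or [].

Mod squares: a ≡ -138567, b ≡ 1235. Check v ∈ {∞, 2, 3, 5, 11, 13, 17, 19}.
v=19: a=19^1·(≡10), b=19^1·(≡3) mod 19; (10|19)=-1, (3|19)=-1; (−1)^{1·1·9}·(-1)^1·(-1)^1 = -1.
v=2: v_2(a)=0, v_2(b)=-2; units ≡ 1, 3 (mod 8); ε·ε+αω+βω = 0·1+0·1+-2·0 ≡ 0  ⇒  (a,b)_2 = +1.
v=3: a=3^3·(≡2), b=3^10·(≡2) mod 3; (2|3)=-1, (2|3)=-1; (−1)^{3·10·1}·(-1)^10·(-1)^3 = -1.
v=17: a=17^1·(≡2), b=17^2·(≡10) mod 17; (2|17)=+1, (10|17)=-1; (−1)^{1·2·8}·(+1)^2·(-1)^1 = -1.
v=5: a=5^2·(≡2), b=5^1·(≡3) mod 5; (2|5)=-1, (3|5)=-1; (−1)^{2·1·2}·(-1)^1·(-1)^2 = -1.
v=13: a=13^1·(≡4), b=13^1·(≡10) mod 13; (4|13)=+1, (10|13)=+1; (−1)^{1·1·6}·(+1)^1·(+1)^1 = +1.
v=∞: -138567 < 0 and 1235 > 0  ⇒  (a,b)_∞ = +1.
v=11: a=11^1·(≡1), b=11^2·(≡5) mod 11; (1|11)=+1, (5|11)=+1; (−1)^{1·2·5}·(+1)^2·(+1)^1 = +1.
|Ram(-138567, 1235)| = 4, even; anisotropic at {3, 5, 17, 19}.

[3, 5, 17, 19]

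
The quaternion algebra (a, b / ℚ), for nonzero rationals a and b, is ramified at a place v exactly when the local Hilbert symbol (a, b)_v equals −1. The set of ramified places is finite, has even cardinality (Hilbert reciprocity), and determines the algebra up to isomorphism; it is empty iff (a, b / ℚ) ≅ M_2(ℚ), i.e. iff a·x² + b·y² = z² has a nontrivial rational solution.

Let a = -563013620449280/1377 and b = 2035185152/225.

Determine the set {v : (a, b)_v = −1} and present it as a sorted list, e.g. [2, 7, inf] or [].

[5, 17]

(a, b) ≡ (-1615, 182) mod (ℚ^×)²; places V = {2, 3, 5, 7, 11, 13, 17, 19, ∞}.
(a,b)_17: α=-1, u≡10; β=0, v≡7 (mod 17); (10|17)=-1, (7|17)=-1; sign (−1)^0·-1^0·-1^-1 = -1.
(a,b)_13: α=2, u≡4; β=1, v≡12 (mod 13); (4|13)=+1, (12|13)=+1; sign (−1)^0·+1^1·+1^2 = +1.
(a,b)_3: α=-4, u≡2; β=-2, v≡2 (mod 3); (2|3)=-1, (2|3)=-1; sign (−1)^0·-1^-2·-1^-4 = +1.
(a,b)_7: α=2, u≡1; β=1, v≡6 (mod 7); (1|7)=+1, (6|7)=-1; sign (−1)^0·+1^1·-1^2 = +1.
(a,b)_19: α=3, u≡13; β=2, v≡16 (mod 19); (13|19)=-1, (16|19)=+1; sign (−1)^0·-1^2·+1^3 = +1.
(a,b)_2: α=14, β=9; u≡1, v≡3 (mod 8); ε(u)ε(v)=0·1, αω(v)=14·1, βω(u)=9·0; sum ≡ 0  ⇒  +1.
(a,b)_5: α=1, u≡2; β=-2, v≡3 (mod 5); (2|5)=-1, (3|5)=-1; sign (−1)^0·-1^-2·-1^1 = -1.
(a,b)_11: α=2, u≡7; β=2, v≡6 (mod 11); (7|11)=-1, (6|11)=-1; sign (−1)^0·-1^2·-1^2 = +1.
(a,b)_∞: sgn(-1615)=−, sgn(182)=+, so +1.
(-1615, 182 / ℚ) ramifies at {5, 17}: a division algebra.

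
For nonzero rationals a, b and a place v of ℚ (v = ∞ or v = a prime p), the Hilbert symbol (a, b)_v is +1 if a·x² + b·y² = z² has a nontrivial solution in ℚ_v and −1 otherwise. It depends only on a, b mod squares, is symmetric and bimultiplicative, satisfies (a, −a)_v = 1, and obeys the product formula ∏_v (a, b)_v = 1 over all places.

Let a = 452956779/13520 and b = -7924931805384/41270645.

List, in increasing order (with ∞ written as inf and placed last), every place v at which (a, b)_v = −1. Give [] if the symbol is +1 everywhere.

Mod squares: a ≡ 55, b ≡ -330. Check v ∈ {∞, 2, 3, 5, 11, 13, 17, 23, 31}.
v=5: a=5^-1·(≡1), b=5^-1·(≡4) mod 5; (1|5)=+1, (4|5)=+1; (−1)^{-1·-1·2}·(+1)^-1·(+1)^-1 = +1.
v=∞: 55 > 0 and -330 < 0  ⇒  (a,b)_∞ = +1.
v=11: a=11^1·(≡5), b=11^1·(≡4) mod 11; (5|11)=+1, (4|11)=+1; (−1)^{1·1·5}·(+1)^1·(+1)^1 = -1.
v=13: a=13^-2·(≡1), b=13^-4·(≡2) mod 13; (1|13)=+1, (2|13)=-1; (−1)^{-2·-4·6}·(+1)^-4·(-1)^-2 = +1.
v=31: a=31^2·(≡27), b=31^2·(≡17) mod 31; (27|31)=-1, (17|31)=-1; (−1)^{2·2·15}·(-1)^2·(-1)^2 = +1.
v=23: a=23^2·(≡4), b=23^2·(≡22) mod 23; (4|23)=+1, (22|23)=-1; (−1)^{2·2·11}·(+1)^2·(-1)^2 = +1.
v=2: v_2(a)=-4, v_2(b)=3; units ≡ 7, 3 (mod 8); ε·ε+αω+βω = 1·1+-4·1+3·0 ≡ 1  ⇒  (a,b)_2 = -1.
v=3: a=3^4·(≡1), b=3^11·(≡1) mod 3; (1|3)=+1, (1|3)=+1; (−1)^{4·11·1}·(+1)^11·(+1)^4 = +1.
v=17: a=17^0·(≡15), b=17^-2·(≡6) mod 17; (15|17)=+1, (6|17)=-1; (−1)^{0·-2·8}·(+1)^-2·(-1)^0 = +1.
(55, -330 / ℚ) ramifies at {2, 11}: a division algebra.

[2, 11]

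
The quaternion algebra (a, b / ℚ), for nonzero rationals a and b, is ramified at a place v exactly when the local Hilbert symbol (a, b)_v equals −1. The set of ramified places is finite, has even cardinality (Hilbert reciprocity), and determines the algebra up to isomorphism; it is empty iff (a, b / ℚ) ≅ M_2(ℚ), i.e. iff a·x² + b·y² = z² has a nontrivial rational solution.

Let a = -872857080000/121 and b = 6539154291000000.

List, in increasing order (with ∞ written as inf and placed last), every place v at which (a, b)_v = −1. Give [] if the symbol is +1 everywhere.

[3, 29]

Mod squares: a ≡ -3, b ≡ 899. Check v ∈ {∞, 2, 3, 5, 11, 29, 31}.
v=∞: -3 < 0 and 899 > 0  ⇒  (a,b)_∞ = +1.
v=29: a=29^2·(≡26), b=29^3·(≡18) mod 29; (26|29)=-1, (18|29)=-1; (−1)^{2·3·14}·(-1)^3·(-1)^2 = -1.
v=11: a=11^-2·(≡7), b=11^0·(≡10) mod 11; (7|11)=-1, (10|11)=-1; (−1)^{-2·0·5}·(-1)^0·(-1)^-2 = +1.
v=2: v_2(a)=6, v_2(b)=6; units ≡ 5, 3 (mod 8); ε·ε+αω+βω = 0·1+6·1+6·1 ≡ 0  ⇒  (a,b)_2 = +1.
v=5: a=5^4·(≡2), b=5^6·(≡4) mod 5; (2|5)=-1, (4|5)=+1; (−1)^{4·6·2}·(-1)^6·(+1)^4 = +1.
v=3: a=3^3·(≡2), b=3^2·(≡2) mod 3; (2|3)=-1, (2|3)=-1; (−1)^{3·2·1}·(-1)^2·(-1)^3 = -1.
v=31: a=31^2·(≡19), b=31^3·(≡11) mod 31; (19|31)=+1, (11|31)=-1; (−1)^{2·3·15}·(+1)^3·(-1)^2 = +1.
|Ram(-3, 899)| = 2, even; anisotropic at {3, 29}.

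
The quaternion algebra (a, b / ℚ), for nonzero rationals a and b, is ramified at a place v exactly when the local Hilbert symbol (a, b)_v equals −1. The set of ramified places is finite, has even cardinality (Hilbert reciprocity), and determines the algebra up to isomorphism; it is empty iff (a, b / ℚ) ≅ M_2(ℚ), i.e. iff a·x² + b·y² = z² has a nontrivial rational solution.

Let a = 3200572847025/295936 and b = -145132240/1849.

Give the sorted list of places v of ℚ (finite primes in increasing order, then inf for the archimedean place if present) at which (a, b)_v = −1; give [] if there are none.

[3, 23, 29, 43, 47, 53]

Mod squares: a ≡ 2987769, b ≡ -74965. Check v ∈ {∞, 2, 3, 5, 11, 17, 19, 23, 29, 43, 47, 53}.
v=29: a=29^0·(≡10), b=29^1·(≡25) mod 29; (10|29)=-1, (25|29)=+1; (−1)^{0·1·14}·(-1)^1·(+1)^0 = -1.
v=2: v_2(a)=-10, v_2(b)=4; units ≡ 1, 3 (mod 8); ε·ε+αω+βω = 0·1+-10·1+4·0 ≡ 0  ⇒  (a,b)_2 = +1.
v=17: a=17^-2·(≡2), b=17^0·(≡11) mod 17; (2|17)=+1, (11|17)=-1; (−1)^{-2·0·8}·(+1)^0·(-1)^-2 = +1.
v=3: a=3^5·(≡1), b=3^0·(≡2) mod 3; (1|3)=+1, (2|3)=-1; (−1)^{5·0·1}·(+1)^0·(-1)^5 = -1.
v=11: a=11^0·(≡5), b=11^3·(≡3) mod 11; (5|11)=+1, (3|11)=+1; (−1)^{0·3·5}·(+1)^3·(+1)^0 = +1.
v=23: a=23^3·(≡14), b=23^0·(≡22) mod 23; (14|23)=-1, (22|23)=-1; (−1)^{3·0·11}·(-1)^0·(-1)^3 = -1.
v=47: a=47^0·(≡5), b=47^1·(≡34) mod 47; (5|47)=-1, (34|47)=+1; (−1)^{0·1·23}·(-1)^1·(+1)^0 = -1.
v=19: a=19^1·(≡17), b=19^0·(≡16) mod 19; (17|19)=+1, (16|19)=+1; (−1)^{1·0·9}·(+1)^0·(+1)^1 = +1.
v=∞: 2987769 > 0 and -74965 < 0  ⇒  (a,b)_∞ = +1.
v=5: a=5^2·(≡1), b=5^1·(≡3) mod 5; (1|5)=+1, (3|5)=-1; (−1)^{2·1·2}·(+1)^1·(-1)^2 = +1.
v=53: a=53^1·(≡30), b=53^0·(≡19) mod 53; (30|53)=-1, (19|53)=-1; (−1)^{1·0·26}·(-1)^0·(-1)^1 = -1.
v=43: a=43^1·(≡17), b=43^-2·(≡27) mod 43; (17|43)=+1, (27|43)=-1; (−1)^{1·-2·21}·(+1)^-2·(-1)^1 = -1.
|Ram(2987769, -74965)| = 6, even; anisotropic at {3, 23, 29, 43, 47, 53}.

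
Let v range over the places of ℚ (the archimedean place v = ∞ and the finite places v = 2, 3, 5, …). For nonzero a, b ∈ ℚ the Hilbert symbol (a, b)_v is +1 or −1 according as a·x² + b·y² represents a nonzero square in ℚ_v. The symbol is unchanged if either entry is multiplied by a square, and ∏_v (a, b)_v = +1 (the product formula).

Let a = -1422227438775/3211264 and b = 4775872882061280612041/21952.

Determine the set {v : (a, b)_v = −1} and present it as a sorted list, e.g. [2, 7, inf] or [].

[3, 17, 29, 31]

Mod squares: a ≡ -309111, b ≡ 911183. Check v ∈ {∞, 2, 3, 5, 7, 11, 13, 17, 19, 29, 31}.
v=3: a=3^3·(≡1), b=3^0·(≡2) mod 3; (1|3)=+1, (2|3)=-1; (−1)^{3·0·1}·(+1)^0·(-1)^3 = -1.
v=17: a=17^1·(≡11), b=17^3·(≡16) mod 17; (11|17)=-1, (16|17)=+1; (−1)^{1·3·8}·(-1)^3·(+1)^1 = -1.
v=13: a=13^2·(≡12), b=13^5·(≡8) mod 13; (12|13)=+1, (8|13)=-1; (−1)^{2·5·6}·(+1)^5·(-1)^2 = +1.
v=31: a=31^0·(≡21), b=31^1·(≡1) mod 31; (21|31)=-1, (1|31)=+1; (−1)^{0·1·15}·(-1)^1·(+1)^0 = -1.
v=∞: -309111 < 0 and 911183 > 0  ⇒  (a,b)_∞ = +1.
v=2: v_2(a)=-16, v_2(b)=-6; units ≡ 1, 7 (mod 8); ε·ε+αω+βω = 0·1+-16·0+-6·0 ≡ 0  ⇒  (a,b)_2 = +1.
v=5: a=5^2·(≡1), b=5^0·(≡3) mod 5; (1|5)=+1, (3|5)=-1; (−1)^{2·0·2}·(+1)^0·(-1)^2 = +1.
v=11: a=11^3·(≡3), b=11^4·(≡5) mod 11; (3|11)=+1, (5|11)=+1; (−1)^{3·4·5}·(+1)^4·(+1)^3 = +1.
v=7: a=7^-2·(≡2), b=7^-3·(≡2) mod 7; (2|7)=+1, (2|7)=+1; (−1)^{-2·-3·3}·(+1)^-3·(+1)^-2 = +1.
v=19: a=19^1·(≡10), b=19^3·(≡4) mod 19; (10|19)=-1, (4|19)=+1; (−1)^{1·3·9}·(-1)^3·(+1)^1 = +1.
v=29: a=29^1·(≡6), b=29^2·(≡27) mod 29; (6|29)=+1, (27|29)=-1; (−1)^{1·2·14}·(+1)^2·(-1)^1 = -1.
|Ram(-309111, 911183)| = 4, even; anisotropic at {3, 17, 29, 31}.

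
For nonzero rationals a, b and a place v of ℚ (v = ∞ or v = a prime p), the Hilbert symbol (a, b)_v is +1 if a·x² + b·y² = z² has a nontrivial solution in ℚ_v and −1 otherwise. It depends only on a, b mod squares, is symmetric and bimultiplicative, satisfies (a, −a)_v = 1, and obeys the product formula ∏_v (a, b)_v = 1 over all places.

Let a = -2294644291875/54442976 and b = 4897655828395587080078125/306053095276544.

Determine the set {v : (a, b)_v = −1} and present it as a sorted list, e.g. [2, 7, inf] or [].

[2, 3, 7, 11]

(a, b) ≡ (-42, 143) mod (ℚ^×)²; places V = {2, 3, 5, 7, 11, 13, 17, 23, 29, ∞}.
(a,b)_3: α=5, u≡1; β=0, v≡2 (mod 3); (1|3)=+1, (2|3)=-1; sign (−1)^0·+1^0·-1^5 = -1.
(a,b)_7: α=-1, u≡2; β=-4, v≡5 (mod 7); (2|7)=+1, (5|7)=-1; sign (−1)^0·+1^-4·-1^-1 = -1.
(a,b)_13: α=4, u≡12; β=11, v≡2 (mod 13); (12|13)=+1, (2|13)=-1; sign (−1)^0·+1^11·-1^4 = +1.
(a,b)_17: α=-2, u≡13; β=0, v≡6 (mod 17); (13|17)=+1, (6|17)=-1; sign (−1)^0·+1^0·-1^-2 = +1.
(a,b)_∞: sgn(-42)=−, sgn(143)=+, so +1.
(a,b)_11: α=0, u≡2; β=-1, v≡2 (mod 11); (2|11)=-1, (2|11)=-1; sign (−1)^0·-1^-1·-1^0 = -1.
(a,b)_5: α=4, u≡3; β=10, v≡3 (mod 5); (3|5)=-1, (3|5)=-1; sign (−1)^0·-1^10·-1^4 = +1.
(a,b)_2: α=-5, β=-14; u≡3, v≡7 (mod 8); ε(u)ε(v)=1·1, αω(v)=-5·0, βω(u)=-14·1; sum ≡ 1  ⇒  -1.
(a,b)_29: α=-2, u≡7; β=-4, v≡26 (mod 29); (7|29)=+1, (26|29)=-1; sign (−1)^0·+1^-4·-1^-2 = +1.
(a,b)_23: α=2, u≡8; β=4, v≡5 (mod 23); (8|23)=+1, (5|23)=-1; sign (−1)^0·+1^4·-1^2 = +1.
|Ram(-42, 143)| = 4, even; anisotropic at {2, 3, 7, 11}.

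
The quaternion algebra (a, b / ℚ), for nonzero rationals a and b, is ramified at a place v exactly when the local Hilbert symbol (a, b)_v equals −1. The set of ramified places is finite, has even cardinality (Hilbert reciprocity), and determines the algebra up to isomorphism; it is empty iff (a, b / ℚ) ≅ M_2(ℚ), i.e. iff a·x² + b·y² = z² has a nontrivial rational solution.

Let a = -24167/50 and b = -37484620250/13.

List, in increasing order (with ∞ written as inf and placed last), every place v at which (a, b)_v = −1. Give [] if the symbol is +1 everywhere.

(a, b) ≡ (-286, -27170) mod (ℚ^×)²; places V = {2, 5, 7, 11, 13, 19, ∞}.
(a,b)_2: α=-1, β=1; u≡1, v≡7 (mod 8); ε(u)ε(v)=0·1, αω(v)=-1·0, βω(u)=1·0; sum ≡ 0  ⇒  +1.
(a,b)_13: α=3, u≡12; β=-1, v≡1 (mod 13); (12|13)=+1, (1|13)=+1; sign (−1)^0·+1^-1·+1^3 = +1.
(a,b)_19: α=0, u≡8; β=1, v≡10 (mod 19); (8|19)=-1, (10|19)=-1; sign (−1)^0·-1^1·-1^0 = -1.
(a,b)_5: α=-2, u≡4; β=3, v≡1 (mod 5); (4|5)=+1, (1|5)=+1; sign (−1)^0·+1^3·+1^-2 = +1.
(a,b)_∞: sgn(-286)=−, sgn(-27170)=−, so -1.
(a,b)_11: α=1, u≡6; β=5, v≡5 (mod 11); (6|11)=-1, (5|11)=+1; sign (−1)^1·-1^5·+1^1 = +1.
(a,b)_7: α=0, u≡4; β=2, v≡1 (mod 7); (4|7)=+1, (1|7)=+1; sign (−1)^0·+1^2·+1^0 = +1.
Ram(-286, -27170) = {19, ∞}; no ℚ_19-point on the conic.

[19, inf]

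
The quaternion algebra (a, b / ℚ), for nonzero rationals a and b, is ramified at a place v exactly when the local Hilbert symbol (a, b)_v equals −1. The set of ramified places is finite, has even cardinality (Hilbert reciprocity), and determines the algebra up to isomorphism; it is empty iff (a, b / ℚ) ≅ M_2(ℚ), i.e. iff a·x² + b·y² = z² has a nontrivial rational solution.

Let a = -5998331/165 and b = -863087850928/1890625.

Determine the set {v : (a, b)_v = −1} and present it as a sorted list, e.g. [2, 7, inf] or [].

[3, 5, 29, inf]

(a, b) ≡ (-1870935, -667) mod (ℚ^×)²; places V = {2, 3, 5, 11, 17, 23, 29, ∞}.
(a,b)_29: α=1, u≡27; β=1, v≡6 (mod 29); (27|29)=-1, (6|29)=+1; sign (−1)^0·-1^1·+1^1 = -1.
(a,b)_3: α=-1, u≡1; β=0, v≡2 (mod 3); (1|3)=+1, (2|3)=-1; sign (−1)^0·+1^0·-1^-1 = -1.
(a,b)_17: α=1, u≡5; β=2, v≡4 (mod 17); (5|17)=-1, (4|17)=+1; sign (−1)^0·-1^2·+1^1 = +1.
(a,b)_5: α=-1, u≡3; β=-6, v≡2 (mod 5); (3|5)=-1, (2|5)=-1; sign (−1)^0·-1^-6·-1^-1 = -1.
(a,b)_11: α=-1, u≡6; β=-2, v≡1 (mod 11); (6|11)=-1, (1|11)=+1; sign (−1)^0·-1^-2·+1^-1 = +1.
(a,b)_2: α=0, β=4; u≡1, v≡5 (mod 8); ε(u)ε(v)=0·0, αω(v)=0·1, βω(u)=4·0; sum ≡ 0  ⇒  +1.
(a,b)_∞: sgn(-1870935)=−, sgn(-667)=−, so -1.
(a,b)_23: α=3, u≡9; β=5, v≡20 (mod 23); (9|23)=+1, (20|23)=-1; sign (−1)^1·+1^5·-1^3 = +1.
Ram(-1870935, -667) = {3, 5, 29, ∞}; no ℚ_3-point on the conic.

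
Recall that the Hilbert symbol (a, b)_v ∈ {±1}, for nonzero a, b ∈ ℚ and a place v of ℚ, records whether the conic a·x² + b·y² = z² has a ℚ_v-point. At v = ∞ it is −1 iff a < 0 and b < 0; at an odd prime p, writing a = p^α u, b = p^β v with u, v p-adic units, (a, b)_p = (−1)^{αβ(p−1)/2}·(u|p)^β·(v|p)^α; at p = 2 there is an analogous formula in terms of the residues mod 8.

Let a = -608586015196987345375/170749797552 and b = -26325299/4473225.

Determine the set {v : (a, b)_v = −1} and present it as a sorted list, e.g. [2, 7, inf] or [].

[11, 19, 29, inf]

Mod squares: a ≡ -2091045, b ≡ -11. Check v ∈ {∞, 2, 3, 5, 7, 11, 13, 17, 19, 23, 29, 47}.
v=7: a=7^0·(≡2), b=7^2·(≡6) mod 7; (2|7)=+1, (6|7)=-1; (−1)^{0·2·3}·(+1)^2·(-1)^0 = +1.
v=23: a=23^1·(≡18), b=23^0·(≡18) mod 23; (18|23)=+1, (18|23)=+1; (−1)^{1·0·11}·(+1)^0·(+1)^1 = +1.
v=47: a=47^-4·(≡37), b=47^-2·(≡3) mod 47; (37|47)=+1, (3|47)=+1; (−1)^{-4·-2·23}·(+1)^-2·(+1)^-4 = +1.
v=11: a=11^5·(≡10), b=11^1·(≡8) mod 11; (10|11)=-1, (8|11)=-1; (−1)^{5·1·5}·(-1)^1·(-1)^5 = -1.
v=29: a=29^1·(≡15), b=29^0·(≡15) mod 29; (15|29)=-1, (15|29)=-1; (−1)^{1·0·14}·(-1)^0·(-1)^1 = -1.
v=5: a=5^3·(≡1), b=5^-2·(≡4) mod 5; (1|5)=+1, (4|5)=+1; (−1)^{3·-2·2}·(+1)^-2·(+1)^3 = +1.
v=19: a=19^1·(≡12), b=19^0·(≡10) mod 19; (12|19)=-1, (10|19)=-1; (−1)^{1·0·9}·(-1)^0·(-1)^1 = -1.
v=3: a=3^-7·(≡2), b=3^-4·(≡1) mod 3; (2|3)=-1, (1|3)=+1; (−1)^{-7·-4·1}·(-1)^-4·(+1)^-7 = +1.
v=17: a=17^4·(≡5), b=17^2·(≡11) mod 17; (5|17)=-1, (11|17)=-1; (−1)^{4·2·8}·(-1)^2·(-1)^4 = +1.
v=2: v_2(a)=-4, v_2(b)=0; units ≡ 3, 5 (mod 8); ε·ε+αω+βω = 1·0+-4·1+0·1 ≡ 0  ⇒  (a,b)_2 = +1.
v=∞: -2091045 < 0 and -11 < 0  ⇒  (a,b)_∞ = -1.
v=13: a=13^4·(≡8), b=13^2·(≡7) mod 13; (8|13)=-1, (7|13)=-1; (−1)^{4·2·6}·(-1)^2·(-1)^4 = +1.
Ram(-2091045, -11) = {11, 19, 29, ∞}; no ℚ_11-point on the conic.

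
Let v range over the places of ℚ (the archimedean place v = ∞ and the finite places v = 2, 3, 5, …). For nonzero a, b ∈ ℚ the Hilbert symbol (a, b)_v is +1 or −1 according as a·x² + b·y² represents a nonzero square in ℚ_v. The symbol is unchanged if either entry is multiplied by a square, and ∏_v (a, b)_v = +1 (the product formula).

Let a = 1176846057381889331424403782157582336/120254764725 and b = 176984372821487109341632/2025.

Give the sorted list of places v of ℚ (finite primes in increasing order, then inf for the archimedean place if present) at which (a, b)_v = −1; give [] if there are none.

[2, 31, 37, 43]

(a, b) ≡ (11339, 46509703) mod (ℚ^×)²; places V = {2, 3, 5, 7, 13, 17, 23, 29, 31, 37, 41, 43, 53, ∞}.
(a,b)_29: α=-1, u≡19; β=0, v≡7 (mod 29); (19|29)=-1, (7|29)=+1; sign (−1)^0·-1^0·+1^-1 = +1.
(a,b)_5: α=-2, u≡4; β=-2, v≡2 (mod 5); (4|5)=+1, (2|5)=-1; sign (−1)^0·+1^-2·-1^-2 = +1.
(a,b)_31: α=2, u≡29; β=1, v≡11 (mod 31); (29|31)=-1, (11|31)=-1; sign (−1)^0·-1^1·-1^2 = -1.
(a,b)_37: α=4, u≡2; β=3, v≡23 (mod 37); (2|37)=-1, (23|37)=-1; sign (−1)^0·-1^3·-1^4 = -1.
(a,b)_53: α=-2, u≡39; β=0, v≡20 (mod 53); (39|53)=-1, (20|53)=-1; sign (−1)^0·-1^0·-1^-2 = +1.
(a,b)_7: α=4, u≡5; β=0, v≡4 (mod 7); (5|7)=-1, (4|7)=+1; sign (−1)^0·-1^0·+1^4 = +1.
(a,b)_43: α=2, u≡37; β=1, v≡39 (mod 43); (37|43)=-1, (39|43)=-1; sign (−1)^0·-1^1·-1^2 = -1.
(a,b)_∞: sgn(11339)=+, sgn(46509703)=+, so +1.
(a,b)_13: α=2, u≡9; β=2, v≡6 (mod 13); (9|13)=+1, (6|13)=-1; sign (−1)^0·+1^2·-1^2 = +1.
(a,b)_2: α=14, β=6; u≡3, v≡7 (mod 8); ε(u)ε(v)=1·1, αω(v)=14·0, βω(u)=6·1; sum ≡ 1  ⇒  -1.
(a,b)_41: α=2, u≡36; β=3, v≡8 (mod 41); (36|41)=+1, (8|41)=+1; sign (−1)^0·+1^3·+1^2 = +1.
(a,b)_3: α=-10, u≡2; β=-4, v≡1 (mod 3); (2|3)=-1, (1|3)=+1; sign (−1)^0·-1^-4·+1^-10 = +1.
(a,b)_23: α=5, u≡14; β=3, v≡9 (mod 23); (14|23)=-1, (9|23)=+1; sign (−1)^1·-1^3·+1^5 = +1.
(a,b)_17: α=3, u≡15; β=2, v≡8 (mod 17); (15|17)=+1, (8|17)=+1; sign (−1)^0·+1^2·+1^3 = +1.
Ram(11339, 46509703) = {2, 31, 37, 43}; no ℚ_2-point on the conic.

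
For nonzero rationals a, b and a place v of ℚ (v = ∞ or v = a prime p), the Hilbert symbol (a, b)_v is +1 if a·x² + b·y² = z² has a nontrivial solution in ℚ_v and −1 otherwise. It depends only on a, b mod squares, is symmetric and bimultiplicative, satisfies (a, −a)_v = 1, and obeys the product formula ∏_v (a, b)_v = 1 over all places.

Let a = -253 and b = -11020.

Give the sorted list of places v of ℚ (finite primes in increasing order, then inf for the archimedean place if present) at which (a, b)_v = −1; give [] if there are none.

[5, 11, 19, 23, 29, inf]

Mod squares: a ≡ -253, b ≡ -2755. Check v ∈ {∞, 2, 5, 11, 19, 23, 29}.
v=23: a=23^1·(≡12), b=23^0·(≡20) mod 23; (12|23)=+1, (20|23)=-1; (−1)^{1·0·11}·(+1)^0·(-1)^1 = -1.
v=5: a=5^0·(≡2), b=5^1·(≡1) mod 5; (2|5)=-1, (1|5)=+1; (−1)^{0·1·2}·(-1)^1·(+1)^0 = -1.
v=2: v_2(a)=0, v_2(b)=2; units ≡ 3, 5 (mod 8); ε·ε+αω+βω = 1·0+0·1+2·1 ≡ 0  ⇒  (a,b)_2 = +1.
v=19: a=19^0·(≡13), b=19^1·(≡9) mod 19; (13|19)=-1, (9|19)=+1; (−1)^{0·1·9}·(-1)^1·(+1)^0 = -1.
v=29: a=29^0·(≡8), b=29^1·(≡26) mod 29; (8|29)=-1, (26|29)=-1; (−1)^{0·1·14}·(-1)^1·(-1)^0 = -1.
v=∞: -253 < 0 and -2755 < 0  ⇒  (a,b)_∞ = -1.
v=11: a=11^1·(≡10), b=11^0·(≡2) mod 11; (10|11)=-1, (2|11)=-1; (−1)^{1·0·5}·(-1)^0·(-1)^1 = -1.
|Ram(-253, -2755)| = 6, even; anisotropic at {5, 11, 19, 23, 29, ∞}.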